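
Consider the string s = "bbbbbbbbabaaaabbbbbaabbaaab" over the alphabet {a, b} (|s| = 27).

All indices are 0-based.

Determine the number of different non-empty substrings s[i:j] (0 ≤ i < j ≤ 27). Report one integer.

rank→(start, suffix):
  0 → (10, 'aaaabbbbbaabbaaab')
  1 → (23, 'aaab')
  2 → (11, 'aaabbbbbaabbaaab')
  3 → (24, 'aab')
  4 → (19, 'aabbaaab')
  5 → (12, 'aabbbbbaabbaaab')
  6 → (25, 'ab')
  7 → (8, 'abaaaabbbbbaabbaaab')
  8 → (20, 'abbaaab')
  9 → (13, 'abbbbbaabbaaab')
  10 → (26, 'b')
  11 → (9, 'baaaabbbbbaabbaaab')
  12 → (22, 'baaab')
  13 → (18, 'baabbaaab')
  14 → (7, 'babaaaabbbbbaabbaaab')
  15 → (21, 'bbaaab')
  16 → (17, 'bbaabbaaab')
  17 → (6, 'bbabaaaabbbbbaabbaaab')
  18 → (16, 'bbbaabbaaab')
  19 → (5, 'bbbabaaaabbbbbaabbaaab')
  20 → (15, 'bbbbaabbaaab')
  21 → (4, 'bbbbabaaaabbbbbaabbaaab')
  22 → (14, 'bbbbbaabbaaab')
  23 → (3, 'bbbbbabaaaabbbbbaabbaaab')
  24 → (2, 'bbbbbbabaaaabbbbbaabbaaab')
  25 → (1, 'bbbbbbbabaaaabbbbbaabbaaab')
  26 → (0, 'bbbbbbbbabaaaabbbbbaabbaaab')

SA = [10, 23, 11, 24, 19, 12, 25, 8, 20, 13, 26, 9, 22, 18, 7, 21, 17, 6, 16, 5, 15, 4, 14, 3, 2, 1, 0]
i: (SA[i-1],SA[i]) lcp shared
  1: (10,23) 3 'aaa'
  2: (23,11) 4 'aaab'
  3: (11,24) 2 'aa'
  4: (24,19) 3 'aab'
  5: (19,12) 4 'aabb'
  6: (12,25) 1 'a'
  7: (25,8) 2 'ab'
  8: (8,20) 2 'ab'
  9: (20,13) 3 'abb'
  10: (13,26) 0 ''
  11: (26,9) 1 'b'
  12: (9,22) 4 'baaa'
  13: (22,18) 3 'baa'
  14: (18,7) 2 'ba'
  15: (7,21) 1 'b'
  16: (21,17) 4 'bbaa'
  17: (17,6) 3 'bba'
  18: (6,16) 2 'bb'
  19: (16,5) 4 'bbba'
  20: (5,15) 3 'bbb'
  21: (15,4) 5 'bbbba'
  22: (4,14) 4 'bbbb'
  23: (14,3) 6 'bbbbba'
  24: (3,2) 5 'bbbbb'
  25: (2,1) 6 'bbbbbb'
  26: (1,0) 7 'bbbbbbb'

n(n+1)/2 = 27·28/2 = 378
Σ LCP = 0 + 3 + 4 + 2 + 3 + 4 + 1 + 2 + 2 + 3 + 0 + 1 + 4 + 3 + 2 + 1 + 4 + 3 + 2 + 4 + 3 + 5 + 4 + 6 + 5 + 6 + 7 = 84
distinct = 378 − 84 = 294

294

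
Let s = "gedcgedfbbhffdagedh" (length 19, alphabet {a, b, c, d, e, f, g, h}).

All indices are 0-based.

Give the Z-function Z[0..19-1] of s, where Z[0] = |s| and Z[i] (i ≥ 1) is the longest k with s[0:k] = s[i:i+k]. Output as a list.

Z[0]=19
i=1: outside box; Z[1]=0
i=2: outside box; Z[2]=0
i=3: outside box; Z[3]=0
i=4: outside box; Z[4]=3 extend→box=[4,7)
i=5: min(r-i=2, Z[1]=0)=0; Z[5]=0
i=6: min(r-i=1, Z[2]=0)=0; Z[6]=0
i=7: outside box; Z[7]=0
i=8: outside box; Z[8]=0
i=9: outside box; Z[9]=0
i=10: outside box; Z[10]=0
i=11: outside box; Z[11]=0
i=12: outside box; Z[12]=0
i=13: outside box; Z[13]=0
i=14: outside box; Z[14]=0
i=15: outside box; Z[15]=3 extend→box=[15,18)
i=16: min(r-i=2, Z[1]=0)=0; Z[16]=0
i=17: min(r-i=1, Z[2]=0)=0; Z[17]=0
i=18: outside box; Z[18]=0

[19, 0, 0, 0, 3, 0, 0, 0, 0, 0, 0, 0, 0, 0, 0, 3, 0, 0, 0]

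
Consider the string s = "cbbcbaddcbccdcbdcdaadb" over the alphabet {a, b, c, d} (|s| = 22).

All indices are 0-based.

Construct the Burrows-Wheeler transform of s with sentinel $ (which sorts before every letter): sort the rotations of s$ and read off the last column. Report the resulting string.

bdabdccbccb$ddbdccadcba

rank  rotation                 last
    0  $cbbcbaddcbccdcbdcdaadb  b
    1  aadb$cbbcbaddcbccdcbdcd  d
    2  adb$cbbcbaddcbccdcbdcda  a
    3  addcbccdcbdcdaadb$cbbcb  b
    4  b$cbbcbaddcbccdcbdcdaad  d
    5  baddcbccdcbdcdaadb$cbbc  c
    6  bbcbaddcbccdcbdcdaadb$c  c
    7  bcbaddcbccdcbdcdaadb$cb  b
    8  bccdcbdcdaadb$cbbcbaddc  c
    9  bdcdaadb$cbbcbaddcbccdc  c
   10  cbaddcbccdcbdcdaadb$cbb  b
   11  cbbcbaddcbccdcbdcdaadb$  $
   12  cbccdcbdcdaadb$cbbcbadd  d
   13  cbdcdaadb$cbbcbaddcbccd  d
   14  ccdcbdcdaadb$cbbcbaddcb  b
   15  cdaadb$cbbcbaddcbccdcbd  d
   16  cdcbdcdaadb$cbbcbaddcbc  c
   17  daadb$cbbcbaddcbccdcbdc  c
   18  db$cbbcbaddcbccdcbdcdaa  a
   19  dcbccdcbdcdaadb$cbbcbad  d
   20  dcbdcdaadb$cbbcbaddcbcc  c
   21  dcdaadb$cbbcbaddcbccdcb  b
   22  ddcbccdcbdcdaadb$cbbcba  a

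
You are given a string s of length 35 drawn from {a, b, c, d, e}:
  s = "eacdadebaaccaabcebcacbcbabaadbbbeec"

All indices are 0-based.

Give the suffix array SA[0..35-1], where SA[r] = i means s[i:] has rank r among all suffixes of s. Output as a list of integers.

[12, 8, 26, 24, 13, 19, 9, 1, 27, 4, 7, 25, 23, 29, 30, 17, 21, 14, 31, 34, 11, 18, 22, 20, 10, 2, 15, 3, 28, 5, 0, 6, 16, 33, 32]

rank→(start, suffix):
  0 → (12, 'aabcebcacbcbabaadbbbeec')
  1 → (8, 'aaccaabcebcacbcbabaadbbbeec')
  2 → (26, 'aadbbbeec')
  3 → (24, 'abaadbbbeec')
  4 → (13, 'abcebcacbcbabaadbbbeec')
  5 → (19, 'acbcbabaadbbbeec')
  6 → (9, 'accaabcebcacbcbabaadbbbeec')
  7 → (1, 'acdadebaaccaabcebcacbcbabaadbbbeec')
  8 → (27, 'adbbbeec')
  9 → (4, 'adebaaccaabcebcacbcbabaadbbbeec')
  10 → (7, 'baaccaabcebcacbcbabaadbbbeec')
  11 → (25, 'baadbbbeec')
  12 → (23, 'babaadbbbeec')
  13 → (29, 'bbbeec')
  14 → (30, 'bbeec')
  15 → (17, 'bcacbcbabaadbbbeec')
  16 → (21, 'bcbabaadbbbeec')
  17 → (14, 'bcebcacbcbabaadbbbeec')
  18 → (31, 'beec')
  19 → (34, 'c')
  20 → (11, 'caabcebcacbcbabaadbbbeec')
  21 → (18, 'cacbcbabaadbbbeec')
  22 → (22, 'cbabaadbbbeec')
  23 → (20, 'cbcbabaadbbbeec')
  24 → (10, 'ccaabcebcacbcbabaadbbbeec')
  25 → (2, 'cdadebaaccaabcebcacbcbabaadbbbeec')
  26 → (15, 'cebcacbcbabaadbbbeec')
  27 → (3, 'dadebaaccaabcebcacbcbabaadbbbeec')
  28 → (28, 'dbbbeec')
  29 → (5, 'debaaccaabcebcacbcbabaadbbbeec')
  30 → (0, 'eacdadebaaccaabcebcacbcbabaadbbbeec')
  31 → (6, 'ebaaccaabcebcacbcbabaadbbbeec')
  32 → (16, 'ebcacbcbabaadbbbeec')
  33 → (33, 'ec')
  34 → (32, 'eec')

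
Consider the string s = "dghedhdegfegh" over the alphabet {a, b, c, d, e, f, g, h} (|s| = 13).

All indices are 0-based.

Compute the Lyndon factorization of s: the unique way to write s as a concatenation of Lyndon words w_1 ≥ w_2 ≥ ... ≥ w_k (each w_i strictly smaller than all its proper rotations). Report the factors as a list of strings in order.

emit factor 1: 'dghedh' (i=0, period=6)
emit factor 2: 'degfegh' (i=6, period=7)

["dghedh", "degfegh"]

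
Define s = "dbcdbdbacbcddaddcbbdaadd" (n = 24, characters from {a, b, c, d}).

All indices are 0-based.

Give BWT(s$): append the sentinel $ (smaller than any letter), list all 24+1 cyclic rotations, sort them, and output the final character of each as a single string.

ddbaddcdcbddabbdbdb$cdaca

rank  rotation                   last
    0  $dbcdbdbacbcddaddcbbdaadd  d
    1  aadd$dbcdbdbacbcddaddcbbd  d
    2  acbcddaddcbbdaadd$dbcdbdb  b
    3  add$dbcdbdbacbcddaddcbbda  a
    4  addcbbdaadd$dbcdbdbacbcdd  d
    5  bacbcddaddcbbdaadd$dbcdbd  d
    6  bbdaadd$dbcdbdbacbcddaddc  c
    7  bcdbdbacbcddaddcbbdaadd$d  d
    8  bcddaddcbbdaadd$dbcdbdbac  c
    9  bdaadd$dbcdbdbacbcddaddcb  b
   10  bdbacbcddaddcbbdaadd$dbcd  d
   11  cbbdaadd$dbcdbdbacbcddadd  d
   12  cbcddaddcbbdaadd$dbcdbdba  a
   13  cdbdbacbcddaddcbbdaadd$db  b
   14  cddaddcbbdaadd$dbcdbdbacb  b
   15  d$dbcdbdbacbcddaddcbbdaad  d
   16  daadd$dbcdbdbacbcddaddcbb  b
   17  daddcbbdaadd$dbcdbdbacbcd  d
   18  dbacbcddaddcbbdaadd$dbcdb  b
   19  dbcdbdbacbcddaddcbbdaadd$  $
   20  dbdbacbcddaddcbbdaadd$dbc  c
   21  dcbbdaadd$dbcdbdbacbcddad  d
   22  dd$dbcdbdbacbcddaddcbbdaa  a
   23  ddaddcbbdaadd$dbcdbdbacbc  c
   24  ddcbbdaadd$dbcdbdbacbcdda  a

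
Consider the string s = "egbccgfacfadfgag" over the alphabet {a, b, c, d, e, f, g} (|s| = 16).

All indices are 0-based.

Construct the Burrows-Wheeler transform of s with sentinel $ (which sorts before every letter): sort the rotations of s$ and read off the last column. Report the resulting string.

gffggbaca$gcdafec

rank  rotation           last
    0  $egbccgfacfadfgag  g
    1  acfadfgag$egbccgf  f
    2  adfgag$egbccgfacf  f
    3  ag$egbccgfacfadfg  g
    4  bccgfacfadfgag$eg  g
    5  ccgfacfadfgag$egb  b
    6  cfadfgag$egbccgfa  a
    7  cgfacfadfgag$egbc  c
    8  dfgag$egbccgfacfa  a
    9  egbccgfacfadfgag$  $
   10  facfadfgag$egbccg  g
   11  fadfgag$egbccgfac  c
   12  fgag$egbccgfacfad  d
   13  g$egbccgfacfadfga  a
   14  gag$egbccgfacfadf  f
   15  gbccgfacfadfgag$e  e
   16  gfacfadfgag$egbcc  c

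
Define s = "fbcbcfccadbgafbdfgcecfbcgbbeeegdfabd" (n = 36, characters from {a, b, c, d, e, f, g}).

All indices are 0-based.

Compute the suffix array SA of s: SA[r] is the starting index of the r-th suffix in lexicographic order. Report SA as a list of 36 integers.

rank | idx | suffix
   0 |  33 | abd
   1 |   8 | adbgafbdfgcecfbcgbbeeegdfabd
   2 |  12 | afbdfgcecfbcgbbeeegdfabd
   3 |  25 | bbeeegdfabd
   4 |   1 | bcbcfccadbgafbdfgcecfbcgbbeeegdfabd
   5 |   3 | bcfccadbgafbdfgcecfbcgbbeeegdfabd
   6 |  22 | bcgbbeeegdfabd
   7 |  34 | bd
   8 |  14 | bdfgcecfbcgbbeeegdfabd
   9 |  26 | beeegdfabd
  10 |  10 | bgafbdfgcecfbcgbbeeegdfabd
  11 |   7 | cadbgafbdfgcecfbcgbbeeegdfabd
  12 |   2 | cbcfccadbgafbdfgcecfbcgbbeeegdfabd
  13 |   6 | ccadbgafbdfgcecfbcgbbeeegdfabd
  14 |  18 | cecfbcgbbeeegdfabd
  15 |  20 | cfbcgbbeeegdfabd
  16 |   4 | cfccadbgafbdfgcecfbcgbbeeegdfabd
  17 |  23 | cgbbeeegdfabd
  18 |  35 | d
  19 |   9 | dbgafbdfgcecfbcgbbeeegdfabd
  20 |  31 | dfabd
  21 |  15 | dfgcecfbcgbbeeegdfabd
  22 |  19 | ecfbcgbbeeegdfabd
  23 |  27 | eeegdfabd
  24 |  28 | eegdfabd
  25 |  29 | egdfabd
  26 |  32 | fabd
  27 |   0 | fbcbcfccadbgafbdfgcecfbcgbbeeegdfabd
  28 |  21 | fbcgbbeeegdfabd
  29 |  13 | fbdfgcecfbcgbbeeegdfabd
  30 |   5 | fccadbgafbdfgcecfbcgbbeeegdfabd
  31 |  16 | fgcecfbcgbbeeegdfabd
  32 |  11 | gafbdfgcecfbcgbbeeegdfabd
  33 |  24 | gbbeeegdfabd
  34 |  17 | gcecfbcgbbeeegdfabd
  35 |  30 | gdfabd

[33, 8, 12, 25, 1, 3, 22, 34, 14, 26, 10, 7, 2, 6, 18, 20, 4, 23, 35, 9, 31, 15, 19, 27, 28, 29, 32, 0, 21, 13, 5, 16, 11, 24, 17, 30]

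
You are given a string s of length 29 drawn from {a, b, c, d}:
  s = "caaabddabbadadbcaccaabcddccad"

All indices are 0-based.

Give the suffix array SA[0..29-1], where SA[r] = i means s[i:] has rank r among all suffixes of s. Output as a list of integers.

rank→(start, suffix):
  0 → (1, 'aaabddabbadadbcaccaabcddccad')
  1 → (19, 'aabcddccad')
  2 → (2, 'aabddabbadadbcaccaabcddccad')
  3 → (7, 'abbadadbcaccaabcddccad')
  4 → (20, 'abcddccad')
  5 → (3, 'abddabbadadbcaccaabcddccad')
  6 → (16, 'accaabcddccad')
  7 → (27, 'ad')
  8 → (10, 'adadbcaccaabcddccad')
  9 → (12, 'adbcaccaabcddccad')
  10 → (9, 'badadbcaccaabcddccad')
  11 → (8, 'bbadadbcaccaabcddccad')
  12 → (14, 'bcaccaabcddccad')
  13 → (21, 'bcddccad')
  14 → (4, 'bddabbadadbcaccaabcddccad')
  15 → (0, 'caaabddabbadadbcaccaabcddccad')
  16 → (18, 'caabcddccad')
  17 → (15, 'caccaabcddccad')
  18 → (26, 'cad')
  19 → (17, 'ccaabcddccad')
  20 → (25, 'ccad')
  21 → (22, 'cddccad')
  22 → (28, 'd')
  23 → (6, 'dabbadadbcaccaabcddccad')
  24 → (11, 'dadbcaccaabcddccad')
  25 → (13, 'dbcaccaabcddccad')
  26 → (24, 'dccad')
  27 → (5, 'ddabbadadbcaccaabcddccad')
  28 → (23, 'ddccad')

[1, 19, 2, 7, 20, 3, 16, 27, 10, 12, 9, 8, 14, 21, 4, 0, 18, 15, 26, 17, 25, 22, 28, 6, 11, 13, 24, 5, 23]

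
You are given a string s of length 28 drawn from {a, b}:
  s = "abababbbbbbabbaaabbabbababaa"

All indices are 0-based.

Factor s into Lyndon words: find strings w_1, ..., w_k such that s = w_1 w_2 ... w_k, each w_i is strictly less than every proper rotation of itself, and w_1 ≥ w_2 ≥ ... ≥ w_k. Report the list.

emit factor 1: 'abababbbbbbabb' (i=0, period=14)
emit factor 2: 'aaabbabbabab' (i=14, period=12)
emit factor 3: 'a' (i=26, period=1)
emit factor 4: 'a' (i=27, period=1)

["abababbbbbbabb", "aaabbabbabab", "a", "a"]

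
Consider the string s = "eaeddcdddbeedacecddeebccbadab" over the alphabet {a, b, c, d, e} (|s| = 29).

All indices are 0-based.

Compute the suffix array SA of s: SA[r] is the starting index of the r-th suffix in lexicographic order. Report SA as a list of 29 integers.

[27, 13, 25, 1, 28, 24, 21, 9, 23, 22, 5, 16, 14, 26, 12, 8, 4, 7, 3, 6, 17, 18, 0, 20, 15, 11, 2, 19, 10]

sorted suffixes:
  #0 SA[0]=27  'ab'
  #1 SA[1]=13  'acecddeebccbadab'
  #2 SA[2]=25  'adab'
  #3 SA[3]=1  'aeddcdddbeedacecddeebccbadab'
  #4 SA[4]=28  'b'
  #5 SA[5]=24  'badab'
  #6 SA[6]=21  'bccbadab'
  #7 SA[7]=9  'beedacecddeebccbadab'
  #8 SA[8]=23  'cbadab'
  #9 SA[9]=22  'ccbadab'
  #10 SA[10]=5  'cdddbeedacecddeebccbadab'
  #11 SA[11]=16  'cddeebccbadab'
  #12 SA[12]=14  'cecddeebccbadab'
  #13 SA[13]=26  'dab'
  #14 SA[14]=12  'dacecddeebccbadab'
  #15 SA[15]=8  'dbeedacecddeebccbadab'
  #16 SA[16]=4  'dcdddbeedacecddeebccbadab'
  #17 SA[17]=7  'ddbeedacecddeebccbadab'
  #18 SA[18]=3  'ddcdddbeedacecddeebccbadab'
  #19 SA[19]=6  'dddbeedacecddeebccbadab'
  #20 SA[20]=17  'ddeebccbadab'
  #21 SA[21]=18  'deebccbadab'
  #22 SA[22]=0  'eaeddcdddbeedacecddeebccbadab'
  #23 SA[23]=20  'ebccbadab'
  #24 SA[24]=15  'ecddeebccbadab'
  #25 SA[25]=11  'edacecddeebccbadab'
  #26 SA[26]=2  'eddcdddbeedacecddeebccbadab'
  #27 SA[27]=19  'eebccbadab'
  #28 SA[28]=10  'eedacecddeebccbadab'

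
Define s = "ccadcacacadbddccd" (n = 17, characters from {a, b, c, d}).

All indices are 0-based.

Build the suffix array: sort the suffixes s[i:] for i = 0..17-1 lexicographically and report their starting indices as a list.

[5, 7, 9, 2, 11, 4, 6, 8, 1, 0, 14, 15, 16, 10, 3, 13, 12]

sorted suffixes:
  #0 SA[0]=5  'acacadbddccd'
  #1 SA[1]=7  'acadbddccd'
  #2 SA[2]=9  'adbddccd'
  #3 SA[3]=2  'adcacacadbddccd'
  #4 SA[4]=11  'bddccd'
  #5 SA[5]=4  'cacacadbddccd'
  #6 SA[6]=6  'cacadbddccd'
  #7 SA[7]=8  'cadbddccd'
  #8 SA[8]=1  'cadcacacadbddccd'
  #9 SA[9]=0  'ccadcacacadbddccd'
  #10 SA[10]=14  'ccd'
  #11 SA[11]=15  'cd'
  #12 SA[12]=16  'd'
  #13 SA[13]=10  'dbddccd'
  #14 SA[14]=3  'dcacacadbddccd'
  #15 SA[15]=13  'dccd'
  #16 SA[16]=12  'ddccd'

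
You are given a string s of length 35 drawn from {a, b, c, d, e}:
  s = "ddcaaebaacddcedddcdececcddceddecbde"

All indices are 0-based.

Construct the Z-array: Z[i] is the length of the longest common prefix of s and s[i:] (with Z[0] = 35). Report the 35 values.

Z[0]=35
i=1: outside box; Z[1]=1 scan→box=[1,2)
i=2: outside box; Z[2]=0
i=3: outside box; Z[3]=0
i=4: outside box; Z[4]=0
i=5: outside box; Z[5]=0
i=6: outside box; Z[6]=0
i=7: outside box; Z[7]=0
i=8: outside box; Z[8]=0
i=9: outside box; Z[9]=0
i=10: outside box; Z[10]=3 scan→box=[10,13)
i=11: min(r-i=2, Z[1]=1)=1; Z[11]=1
i=12: min(r-i=1, Z[2]=0)=0; Z[12]=0
i=13: outside box; Z[13]=0
i=14: outside box; Z[14]=2 scan→box=[14,16)
i=15: min(r-i=1, Z[1]=1)=1; Z[15]=3 scan→box=[15,18)
i=16: min(r-i=2, Z[1]=1)=1; Z[16]=1
i=17: min(r-i=1, Z[2]=0)=0; Z[17]=0
i=18: outside box; Z[18]=1 scan→box=[18,19)
i=19: outside box; Z[19]=0
i=20: outside box; Z[20]=0
i=21: outside box; Z[21]=0
i=22: outside box; Z[22]=0
i=23: outside box; Z[23]=0
i=24: outside box; Z[24]=3 scan→box=[24,27)
i=25: min(r-i=2, Z[1]=1)=1; Z[25]=1
i=26: min(r-i=1, Z[2]=0)=0; Z[26]=0
i=27: outside box; Z[27]=0
i=28: outside box; Z[28]=2 scan→box=[28,30)
i=29: min(r-i=1, Z[1]=1)=1; Z[29]=1
i=30: outside box; Z[30]=0
i=31: outside box; Z[31]=0
i=32: outside box; Z[32]=0
i=33: outside box; Z[33]=1 scan→box=[33,34)
i=34: outside box; Z[34]=0

[35, 1, 0, 0, 0, 0, 0, 0, 0, 0, 3, 1, 0, 0, 2, 3, 1, 0, 1, 0, 0, 0, 0, 0, 3, 1, 0, 0, 2, 1, 0, 0, 0, 1, 0]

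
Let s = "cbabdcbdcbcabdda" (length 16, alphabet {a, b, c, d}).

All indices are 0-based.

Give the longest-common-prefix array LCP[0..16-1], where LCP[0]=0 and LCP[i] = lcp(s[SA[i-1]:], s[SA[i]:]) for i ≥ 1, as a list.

[0, 1, 3, 0, 1, 1, 4, 2, 0, 1, 2, 2, 0, 1, 3, 1]

rank→(start, suffix):
  0 → (15, 'a')
  1 → (2, 'abdcbdcbcabdda')
  2 → (11, 'abdda')
  3 → (1, 'babdcbdcbcabdda')
  4 → (9, 'bcabdda')
  5 → (6, 'bdcbcabdda')
  6 → (3, 'bdcbdcbcabdda')
  7 → (12, 'bdda')
  8 → (10, 'cabdda')
  9 → (0, 'cbabdcbdcbcabdda')
  10 → (8, 'cbcabdda')
  11 → (5, 'cbdcbcabdda')
  12 → (14, 'da')
  13 → (7, 'dcbcabdda')
  14 → (4, 'dcbdcbcabdda')
  15 → (13, 'dda')

SA = [15, 2, 11, 1, 9, 6, 3, 12, 10, 0, 8, 5, 14, 7, 4, 13]
i: (SA[i-1],SA[i]) lcp shared
  1: (15,2) 1 'a'
  2: (2,11) 3 'abd'
  3: (11,1) 0 ''
  4: (1,9) 1 'b'
  5: (9,6) 1 'b'
  6: (6,3) 4 'bdcb'
  7: (3,12) 2 'bd'
  8: (12,10) 0 ''
  9: (10,0) 1 'c'
  10: (0,8) 2 'cb'
  11: (8,5) 2 'cb'
  12: (5,14) 0 ''
  13: (14,7) 1 'd'
  14: (7,4) 3 'dcb'
  15: (4,13) 1 'd'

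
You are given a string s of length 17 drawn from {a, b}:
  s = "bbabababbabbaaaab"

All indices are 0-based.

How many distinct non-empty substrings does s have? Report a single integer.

sorted suffixes:
  #0 SA[0]=12  'aaaab'
  #1 SA[1]=13  'aaab'
  #2 SA[2]=14  'aab'
  #3 SA[3]=15  'ab'
  #4 SA[4]=2  'abababbabbaaaab'
  #5 SA[5]=4  'ababbabbaaaab'
  #6 SA[6]=9  'abbaaaab'
  #7 SA[7]=6  'abbabbaaaab'
  #8 SA[8]=16  'b'
  #9 SA[9]=11  'baaaab'
  #10 SA[10]=1  'babababbabbaaaab'
  #11 SA[11]=3  'bababbabbaaaab'
  #12 SA[12]=8  'babbaaaab'
  #13 SA[13]=5  'babbabbaaaab'
  #14 SA[14]=10  'bbaaaab'
  #15 SA[15]=0  'bbabababbabbaaaab'
  #16 SA[16]=7  'bbabbaaaab'

SA = [12, 13, 14, 15, 2, 4, 9, 6, 16, 11, 1, 3, 8, 5, 10, 0, 7]
[i] adj suffixes → lcp
  [1] 12/13 → 3 ('aaa')
  [2] 13/14 → 2 ('aa')
  [3] 14/15 → 1 ('a')
  [4] 15/2 → 2 ('ab')
  [5] 2/4 → 4 ('abab')
  [6] 4/9 → 2 ('ab')
  [7] 9/6 → 4 ('abba')
  [8] 6/16 → 0 ('')
  [9] 16/11 → 1 ('b')
  [10] 11/1 → 2 ('ba')
  [11] 1/3 → 5 ('babab')
  [12] 3/8 → 3 ('bab')
  [13] 8/5 → 5 ('babba')
  [14] 5/10 → 1 ('b')
  [15] 10/0 → 3 ('bba')
  [16] 0/7 → 4 ('bbab')

n(n+1)/2 = 17·18/2 = 153
Σ LCP = 0 + 3 + 2 + 1 + 2 + 4 + 2 + 4 + 0 + 1 + 2 + 5 + 3 + 5 + 1 + 3 + 4 = 42
distinct = 153 − 42 = 111

111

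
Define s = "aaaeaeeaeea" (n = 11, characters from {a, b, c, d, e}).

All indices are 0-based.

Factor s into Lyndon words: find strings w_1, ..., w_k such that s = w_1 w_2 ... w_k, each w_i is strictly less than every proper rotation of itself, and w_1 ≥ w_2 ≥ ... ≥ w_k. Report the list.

["aaaeaeeaee", "a"]

emit factor 1: 'aaaeaeeaee' (i=0, period=10)
emit factor 2: 'a' (i=10, period=1)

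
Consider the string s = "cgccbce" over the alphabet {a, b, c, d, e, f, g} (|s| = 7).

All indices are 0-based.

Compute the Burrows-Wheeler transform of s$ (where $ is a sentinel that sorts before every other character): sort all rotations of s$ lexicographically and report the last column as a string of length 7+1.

rank  rotation  last
    0  $cgccbce  e
    1  bce$cgcc  c
    2  cbce$cgc  c
    3  ccbce$cg  g
    4  ce$cgccb  b
    5  cgccbce$  $
    6  e$cgccbc  c
    7  gccbce$c  c

eccgb$cc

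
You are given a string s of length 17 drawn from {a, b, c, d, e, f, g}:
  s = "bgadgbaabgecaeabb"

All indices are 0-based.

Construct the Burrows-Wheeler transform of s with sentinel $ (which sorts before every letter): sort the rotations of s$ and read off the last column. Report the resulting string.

rank  rotation            last
    0  $bgadgbaabgecaeabb  b
    1  aabgecaeabb$bgadgb  b
    2  abb$bgadgbaabgecae  e
    3  abgecaeabb$bgadgba  a
    4  adgbaabgecaeabb$bg  g
    5  aeabb$bgadgbaabgec  c
    6  b$bgadgbaabgecaeab  b
    7  baabgecaeabb$bgadg  g
    8  bb$bgadgbaabgecaea  a
    9  bgadgbaabgecaeabb$  $
   10  bgecaeabb$bgadgbaa  a
   11  caeabb$bgadgbaabge  e
   12  dgbaabgecaeabb$bga  a
   13  eabb$bgadgbaabgeca  a
   14  ecaeabb$bgadgbaabg  g
   15  gadgbaabgecaeabb$b  b
   16  gbaabgecaeabb$bgad  d
   17  gecaeabb$bgadgbaab  b

bbeagcbga$aeaagbdb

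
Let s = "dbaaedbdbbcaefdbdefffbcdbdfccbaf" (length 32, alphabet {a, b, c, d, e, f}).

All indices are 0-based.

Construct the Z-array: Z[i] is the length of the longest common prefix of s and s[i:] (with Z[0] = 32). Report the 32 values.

Z[0]=32
i=1: i≥r, start 0; Z[1]=0
i=2: i≥r, start 0; Z[2]=0
i=3: i≥r, start 0; Z[3]=0
i=4: i≥r, start 0; Z[4]=0
i=5: i≥r, start 0; Z[5]=2 extend→box=[5,7)
i=6: min(r-i=1, Z[1]=0)=0; Z[6]=0
i=7: i≥r, start 0; Z[7]=2 extend→box=[7,9)
i=8: min(r-i=1, Z[1]=0)=0; Z[8]=0
i=9: i≥r, start 0; Z[9]=0
i=10: i≥r, start 0; Z[10]=0
i=11: i≥r, start 0; Z[11]=0
i=12: i≥r, start 0; Z[12]=0
i=13: i≥r, start 0; Z[13]=0
i=14: i≥r, start 0; Z[14]=2 extend→box=[14,16)
i=15: min(r-i=1, Z[1]=0)=0; Z[15]=0
i=16: i≥r, start 0; Z[16]=1 extend→box=[16,17)
i=17: i≥r, start 0; Z[17]=0
i=18: i≥r, start 0; Z[18]=0
i=19: i≥r, start 0; Z[19]=0
i=20: i≥r, start 0; Z[20]=0
i=21: i≥r, start 0; Z[21]=0
i=22: i≥r, start 0; Z[22]=0
i=23: i≥r, start 0; Z[23]=2 extend→box=[23,25)
i=24: min(r-i=1, Z[1]=0)=0; Z[24]=0
i=25: i≥r, start 0; Z[25]=1 extend→box=[25,26)
i=26: i≥r, start 0; Z[26]=0
i=27: i≥r, start 0; Z[27]=0
i=28: i≥r, start 0; Z[28]=0
i=29: i≥r, start 0; Z[29]=0
i=30: i≥r, start 0; Z[30]=0
i=31: i≥r, start 0; Z[31]=0

[32, 0, 0, 0, 0, 2, 0, 2, 0, 0, 0, 0, 0, 0, 2, 0, 1, 0, 0, 0, 0, 0, 0, 2, 0, 1, 0, 0, 0, 0, 0, 0]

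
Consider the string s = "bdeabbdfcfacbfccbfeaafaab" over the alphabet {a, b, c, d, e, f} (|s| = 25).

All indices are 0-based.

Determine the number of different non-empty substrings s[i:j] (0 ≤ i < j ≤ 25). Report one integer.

297

rank→(start, suffix):
  0 → (22, 'aab')
  1 → (19, 'aafaab')
  2 → (23, 'ab')
  3 → (3, 'abbdfcfacbfccbfeaafaab')
  4 → (10, 'acbfccbfeaafaab')
  5 → (20, 'afaab')
  6 → (24, 'b')
  7 → (4, 'bbdfcfacbfccbfeaafaab')
  8 → (0, 'bdeabbdfcfacbfccbfeaafaab')
  9 → (5, 'bdfcfacbfccbfeaafaab')
  10 → (12, 'bfccbfeaafaab')
  11 → (16, 'bfeaafaab')
  12 → (11, 'cbfccbfeaafaab')
  13 → (15, 'cbfeaafaab')
  14 → (14, 'ccbfeaafaab')
  15 → (8, 'cfacbfccbfeaafaab')
  16 → (1, 'deabbdfcfacbfccbfeaafaab')
  17 → (6, 'dfcfacbfccbfeaafaab')
  18 → (18, 'eaafaab')
  19 → (2, 'eabbdfcfacbfccbfeaafaab')
  20 → (21, 'faab')
  21 → (9, 'facbfccbfeaafaab')
  22 → (13, 'fccbfeaafaab')
  23 → (7, 'fcfacbfccbfeaafaab')
  24 → (17, 'feaafaab')

SA = [22, 19, 23, 3, 10, 20, 24, 4, 0, 5, 12, 16, 11, 15, 14, 8, 1, 6, 18, 2, 21, 9, 13, 7, 17]
rank  pair      lcp
   1  s[22:],s[19:]  2  'aa'
   2  s[19:],s[23:]  1  'a'
   3  s[23:],s[3:]  2  'ab'
   4  s[3:],s[10:]  1  'a'
   5  s[10:],s[20:]  1  'a'
   6  s[20:],s[24:]  0  ''
   7  s[24:],s[4:]  1  'b'
   8  s[4:],s[0:]  1  'b'
   9  s[0:],s[5:]  2  'bd'
  10  s[5:],s[12:]  1  'b'
  11  s[12:],s[16:]  2  'bf'
  12  s[16:],s[11:]  0  ''
  13  s[11:],s[15:]  3  'cbf'
  14  s[15:],s[14:]  1  'c'
  15  s[14:],s[8:]  1  'c'
  16  s[8:],s[1:]  0  ''
  17  s[1:],s[6:]  1  'd'
  18  s[6:],s[18:]  0  ''
  19  s[18:],s[2:]  2  'ea'
  20  s[2:],s[21:]  0  ''
  21  s[21:],s[9:]  2  'fa'
  22  s[9:],s[13:]  1  'f'
  23  s[13:],s[7:]  2  'fc'
  24  s[7:],s[17:]  1  'f'

n(n+1)/2 = 25·26/2 = 325
Σ LCP = 0 + 2 + 1 + 2 + 1 + 1 + 0 + 1 + 1 + 2 + 1 + 2 + 0 + 3 + 1 + 1 + 0 + 1 + 0 + 2 + 0 + 2 + 1 + 2 + 1 = 28
distinct = 325 − 28 = 297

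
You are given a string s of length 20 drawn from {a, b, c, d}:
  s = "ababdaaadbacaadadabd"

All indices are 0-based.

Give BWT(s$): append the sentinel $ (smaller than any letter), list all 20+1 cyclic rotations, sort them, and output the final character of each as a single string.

rank  rotation               last
    0  $ababdaaadbacaadadabd  d
    1  aaadbacaadadabd$ababd  d
    2  aadadabd$ababdaaadbac  c
    3  aadbacaadadabd$ababda  a
    4  ababdaaadbacaadadabd$  $
    5  abd$ababdaaadbacaadad  d
    6  abdaaadbacaadadabd$ab  b
    7  acaadadabd$ababdaaadb  b
    8  adabd$ababdaaadbacaad  d
    9  adadabd$ababdaaadbaca  a
   10  adbacaadadabd$ababdaa  a
   11  babdaaadbacaadadabd$a  a
   12  bacaadadabd$ababdaaad  d
   13  bd$ababdaaadbacaadada  a
   14  bdaaadbacaadadabd$aba  a
   15  caadadabd$ababdaaadba  a
   16  d$ababdaaadbacaadadab  b
   17  daaadbacaadadabd$abab  b
   18  dabd$ababdaaadbacaada  a
   19  dadabd$ababdaaadbacaa  a
   20  dbacaadadabd$ababdaaa  a

ddca$dbbdaaadaaabbaaa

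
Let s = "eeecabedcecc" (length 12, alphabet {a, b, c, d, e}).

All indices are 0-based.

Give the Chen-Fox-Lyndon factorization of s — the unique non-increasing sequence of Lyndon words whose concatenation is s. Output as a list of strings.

emit factor 1: 'e' (i=0, period=1)
emit factor 2: 'e' (i=1, period=1)
emit factor 3: 'e' (i=2, period=1)
emit factor 4: 'c' (i=3, period=1)
emit factor 5: 'abedcecc' (i=4, period=8)

["e", "e", "e", "c", "abedcecc"]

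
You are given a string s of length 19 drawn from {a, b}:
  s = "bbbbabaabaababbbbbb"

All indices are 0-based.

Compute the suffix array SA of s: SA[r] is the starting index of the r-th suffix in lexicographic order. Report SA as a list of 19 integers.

rank→(start, suffix):
  0 → (6, 'aabaababbbbbb')
  1 → (9, 'aababbbbbb')
  2 → (4, 'abaabaababbbbbb')
  3 → (7, 'abaababbbbbb')
  4 → (10, 'ababbbbbb')
  5 → (12, 'abbbbbb')
  6 → (18, 'b')
  7 → (5, 'baabaababbbbbb')
  8 → (8, 'baababbbbbb')
  9 → (3, 'babaabaababbbbbb')
  10 → (11, 'babbbbbb')
  11 → (17, 'bb')
  12 → (2, 'bbabaabaababbbbbb')
  13 → (16, 'bbb')
  14 → (1, 'bbbabaabaababbbbbb')
  15 → (15, 'bbbb')
  16 → (0, 'bbbbabaabaababbbbbb')
  17 → (14, 'bbbbb')
  18 → (13, 'bbbbbb')

[6, 9, 4, 7, 10, 12, 18, 5, 8, 3, 11, 17, 2, 16, 1, 15, 0, 14, 13]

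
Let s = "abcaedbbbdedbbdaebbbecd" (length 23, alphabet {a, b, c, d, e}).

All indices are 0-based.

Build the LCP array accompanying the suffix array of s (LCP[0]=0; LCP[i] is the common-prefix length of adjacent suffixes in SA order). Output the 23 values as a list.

[0, 1, 2, 0, 3, 2, 3, 2, 1, 1, 2, 1, 0, 1, 0, 1, 1, 3, 1, 0, 1, 1, 4]

sorted suffixes:
  #0 SA[0]=0  'abcaedbbbdedbbdaebbbecd'
  #1 SA[1]=15  'aebbbecd'
  #2 SA[2]=3  'aedbbbdedbbdaebbbecd'
  #3 SA[3]=6  'bbbdedbbdaebbbecd'
  #4 SA[4]=17  'bbbecd'
  #5 SA[5]=12  'bbdaebbbecd'
  #6 SA[6]=7  'bbdedbbdaebbbecd'
  #7 SA[7]=18  'bbecd'
  #8 SA[8]=1  'bcaedbbbdedbbdaebbbecd'
  #9 SA[9]=13  'bdaebbbecd'
  #10 SA[10]=8  'bdedbbdaebbbecd'
  #11 SA[11]=19  'becd'
  #12 SA[12]=2  'caedbbbdedbbdaebbbecd'
  #13 SA[13]=21  'cd'
  #14 SA[14]=22  'd'
  #15 SA[15]=14  'daebbbecd'
  #16 SA[16]=5  'dbbbdedbbdaebbbecd'
  #17 SA[17]=11  'dbbdaebbbecd'
  #18 SA[18]=9  'dedbbdaebbbecd'
  #19 SA[19]=16  'ebbbecd'
  #20 SA[20]=20  'ecd'
  #21 SA[21]=4  'edbbbdedbbdaebbbecd'
  #22 SA[22]=10  'edbbdaebbbecd'

SA = [0, 15, 3, 6, 17, 12, 7, 18, 1, 13, 8, 19, 2, 21, 22, 14, 5, 11, 9, 16, 20, 4, 10]
i: (SA[i-1],SA[i]) lcp shared
  1: (0,15) 1 'a'
  2: (15,3) 2 'ae'
  3: (3,6) 0 ''
  4: (6,17) 3 'bbb'
  5: (17,12) 2 'bb'
  6: (12,7) 3 'bbd'
  7: (7,18) 2 'bb'
  8: (18,1) 1 'b'
  9: (1,13) 1 'b'
  10: (13,8) 2 'bd'
  11: (8,19) 1 'b'
  12: (19,2) 0 ''
  13: (2,21) 1 'c'
  14: (21,22) 0 ''
  15: (22,14) 1 'd'
  16: (14,5) 1 'd'
  17: (5,11) 3 'dbb'
  18: (11,9) 1 'd'
  19: (9,16) 0 ''
  20: (16,20) 1 'e'
  21: (20,4) 1 'e'
  22: (4,10) 4 'edbb'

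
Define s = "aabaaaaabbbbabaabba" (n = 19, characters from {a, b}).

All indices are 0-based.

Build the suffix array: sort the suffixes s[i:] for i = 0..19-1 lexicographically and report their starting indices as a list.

[18, 3, 4, 5, 0, 14, 6, 1, 12, 15, 7, 17, 2, 13, 11, 16, 10, 9, 8]

sorted suffixes:
  #0 SA[0]=18  'a'
  #1 SA[1]=3  'aaaaabbbbabaabba'
  #2 SA[2]=4  'aaaabbbbabaabba'
  #3 SA[3]=5  'aaabbbbabaabba'
  #4 SA[4]=0  'aabaaaaabbbbabaabba'
  #5 SA[5]=14  'aabba'
  #6 SA[6]=6  'aabbbbabaabba'
  #7 SA[7]=1  'abaaaaabbbbabaabba'
  #8 SA[8]=12  'abaabba'
  #9 SA[9]=15  'abba'
  #10 SA[10]=7  'abbbbabaabba'
  #11 SA[11]=17  'ba'
  #12 SA[12]=2  'baaaaabbbbabaabba'
  #13 SA[13]=13  'baabba'
  #14 SA[14]=11  'babaabba'
  #15 SA[15]=16  'bba'
  #16 SA[16]=10  'bbabaabba'
  #17 SA[17]=9  'bbbabaabba'
  #18 SA[18]=8  'bbbbabaabba'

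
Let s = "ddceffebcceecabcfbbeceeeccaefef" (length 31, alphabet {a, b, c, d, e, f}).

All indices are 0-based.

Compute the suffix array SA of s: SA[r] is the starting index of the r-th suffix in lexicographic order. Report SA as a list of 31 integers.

[13, 26, 17, 7, 14, 18, 12, 25, 24, 8, 9, 20, 2, 15, 1, 0, 6, 11, 23, 19, 10, 22, 21, 29, 27, 3, 30, 16, 5, 28, 4]

rank | idx | suffix
   0 |  13 | abcfbbeceeeccaefef
   1 |  26 | aefef
   2 |  17 | bbeceeeccaefef
   3 |   7 | bcceecabcfbbeceeeccaefef
   4 |  14 | bcfbbeceeeccaefef
   5 |  18 | beceeeccaefef
   6 |  12 | cabcfbbeceeeccaefef
   7 |  25 | caefef
   8 |  24 | ccaefef
   9 |   8 | cceecabcfbbeceeeccaefef
  10 |   9 | ceecabcfbbeceeeccaefef
  11 |  20 | ceeeccaefef
  12 |   2 | ceffebcceecabcfbbeceeeccaefef
  13 |  15 | cfbbeceeeccaefef
  14 |   1 | dceffebcceecabcfbbeceeeccaefef
  15 |   0 | ddceffebcceecabcfbbeceeeccaefef
  16 |   6 | ebcceecabcfbbeceeeccaefef
  17 |  11 | ecabcfbbeceeeccaefef
  18 |  23 | eccaefef
  19 |  19 | eceeeccaefef
  20 |  10 | eecabcfbbeceeeccaefef
  21 |  22 | eeccaefef
  22 |  21 | eeeccaefef
  23 |  29 | ef
  24 |  27 | efef
  25 |   3 | effebcceecabcfbbeceeeccaefef
  26 |  30 | f
  27 |  16 | fbbeceeeccaefef
  28 |   5 | febcceecabcfbbeceeeccaefef
  29 |  28 | fef
  30 |   4 | ffebcceecabcfbbeceeeccaefef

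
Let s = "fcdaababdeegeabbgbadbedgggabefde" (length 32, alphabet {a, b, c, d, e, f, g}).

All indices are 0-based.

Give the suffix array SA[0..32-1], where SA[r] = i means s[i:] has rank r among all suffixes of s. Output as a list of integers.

[3, 4, 13, 6, 26, 18, 5, 17, 14, 7, 20, 27, 15, 1, 2, 19, 30, 8, 22, 31, 12, 21, 9, 28, 10, 0, 29, 25, 16, 11, 24, 23]

rank | idx | suffix
   0 |   3 | aababdeegeabbgbadbedgggabefde
   1 |   4 | ababdeegeabbgbadbedgggabefde
   2 |  13 | abbgbadbedgggabefde
   3 |   6 | abdeegeabbgbadbedgggabefde
   4 |  26 | abefde
   5 |  18 | adbedgggabefde
   6 |   5 | babdeegeabbgbadbedgggabefde
   7 |  17 | badbedgggabefde
   8 |  14 | bbgbadbedgggabefde
   9 |   7 | bdeegeabbgbadbedgggabefde
  10 |  20 | bedgggabefde
  11 |  27 | befde
  12 |  15 | bgbadbedgggabefde
  13 |   1 | cdaababdeegeabbgbadbedgggabefde
  14 |   2 | daababdeegeabbgbadbedgggabefde
  15 |  19 | dbedgggabefde
  16 |  30 | de
  17 |   8 | deegeabbgbadbedgggabefde
  18 |  22 | dgggabefde
  19 |  31 | e
  20 |  12 | eabbgbadbedgggabefde
  21 |  21 | edgggabefde
  22 |   9 | eegeabbgbadbedgggabefde
  23 |  28 | efde
  24 |  10 | egeabbgbadbedgggabefde
  25 |   0 | fcdaababdeegeabbgbadbedgggabefde
  26 |  29 | fde
  27 |  25 | gabefde
  28 |  16 | gbadbedgggabefde
  29 |  11 | geabbgbadbedgggabefde
  30 |  24 | ggabefde
  31 |  23 | gggabefde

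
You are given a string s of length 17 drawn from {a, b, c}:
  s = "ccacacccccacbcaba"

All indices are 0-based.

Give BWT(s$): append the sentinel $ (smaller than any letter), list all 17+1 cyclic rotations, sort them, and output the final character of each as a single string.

abccccacbccaa$ccca

rank  rotation            last
    0  $ccacacccccacbcaba  a
    1  a$ccacacccccacbcab  b
    2  aba$ccacacccccacbc  c
    3  acacccccacbcaba$cc  c
    4  acbcaba$ccacaccccc  c
    5  acccccacbcaba$ccac  c
    6  ba$ccacacccccacbca  a
    7  bcaba$ccacacccccac  c
    8  caba$ccacacccccacb  b
    9  cacacccccacbcaba$c  c
   10  cacbcaba$ccacacccc  c
   11  cacccccacbcaba$cca  a
   12  cbcaba$ccacaccccca  a
   13  ccacacccccacbcaba$  $
   14  ccacbcaba$ccacaccc  c
   15  cccacbcaba$ccacacc  c
   16  ccccacbcaba$ccacac  c
   17  cccccacbcaba$ccaca  a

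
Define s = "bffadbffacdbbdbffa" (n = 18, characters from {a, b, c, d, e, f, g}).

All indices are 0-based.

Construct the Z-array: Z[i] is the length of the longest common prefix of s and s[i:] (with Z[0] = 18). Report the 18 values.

[18, 0, 0, 0, 0, 4, 0, 0, 0, 0, 0, 1, 1, 0, 4, 0, 0, 0]

Z[0]=18
i=1: outside box; Z[1]=0
i=2: outside box; Z[2]=0
i=3: outside box; Z[3]=0
i=4: outside box; Z[4]=0
i=5: outside box; Z[5]=4 scan→box=[5,9)
i=6: min(r-i=3, Z[1]=0)=0; Z[6]=0
i=7: min(r-i=2, Z[2]=0)=0; Z[7]=0
i=8: min(r-i=1, Z[3]=0)=0; Z[8]=0
i=9: outside box; Z[9]=0
i=10: outside box; Z[10]=0
i=11: outside box; Z[11]=1 scan→box=[11,12)
i=12: outside box; Z[12]=1 scan→box=[12,13)
i=13: outside box; Z[13]=0
i=14: outside box; Z[14]=4 scan→box=[14,18)
i=15: min(r-i=3, Z[1]=0)=0; Z[15]=0
i=16: min(r-i=2, Z[2]=0)=0; Z[16]=0
i=17: min(r-i=1, Z[3]=0)=0; Z[17]=0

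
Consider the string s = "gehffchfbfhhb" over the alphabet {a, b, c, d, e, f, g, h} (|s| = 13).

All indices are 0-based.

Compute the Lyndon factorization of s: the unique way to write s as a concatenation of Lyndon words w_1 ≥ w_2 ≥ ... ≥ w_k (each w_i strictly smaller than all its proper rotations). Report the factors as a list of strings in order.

emit factor 1: 'g' (i=0, period=1)
emit factor 2: 'ehff' (i=1, period=4)
emit factor 3: 'chf' (i=5, period=3)
emit factor 4: 'bfhh' (i=8, period=4)
emit factor 5: 'b' (i=12, period=1)

["g", "ehff", "chf", "bfhh", "b"]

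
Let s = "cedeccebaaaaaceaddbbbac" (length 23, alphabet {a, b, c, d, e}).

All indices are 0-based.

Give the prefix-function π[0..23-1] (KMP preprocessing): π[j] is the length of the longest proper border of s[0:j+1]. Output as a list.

π[0] = 0
j=1 s[j]='e': π[1]=0 (border '')
j=2 s[j]='d': π[2]=0 (border '')
j=3 s[j]='e': π[3]=0 (border '')
j=4 s[j]='c': π[4]=1 (border 'c')
j=5 s[j]='c': k: 1→0; π[5]=1 (border 'c')
j=6 s[j]='e': π[6]=2 (border 'ce')
j=7 s[j]='b': k: 2→0; π[7]=0 (border '')
j=8 s[j]='a': π[8]=0 (border '')
j=9 s[j]='a': π[9]=0 (border '')
j=10 s[j]='a': π[10]=0 (border '')
j=11 s[j]='a': π[11]=0 (border '')
j=12 s[j]='a': π[12]=0 (border '')
j=13 s[j]='c': π[13]=1 (border 'c')
j=14 s[j]='e': π[14]=2 (border 'ce')
j=15 s[j]='a': k: 2→0; π[15]=0 (border '')
j=16 s[j]='d': π[16]=0 (border '')
j=17 s[j]='d': π[17]=0 (border '')
j=18 s[j]='b': π[18]=0 (border '')
j=19 s[j]='b': π[19]=0 (border '')
j=20 s[j]='b': π[20]=0 (border '')
j=21 s[j]='a': π[21]=0 (border '')
j=22 s[j]='c': π[22]=1 (border 'c')

[0, 0, 0, 0, 1, 1, 2, 0, 0, 0, 0, 0, 0, 1, 2, 0, 0, 0, 0, 0, 0, 0, 1]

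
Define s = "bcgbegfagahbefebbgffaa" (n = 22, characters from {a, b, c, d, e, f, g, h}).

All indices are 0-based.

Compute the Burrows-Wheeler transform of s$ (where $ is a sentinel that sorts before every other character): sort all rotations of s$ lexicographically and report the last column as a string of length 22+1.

aaffge$hgbbfbbfgegaceba

rank  rotation                 last
    0  $bcgbegfagahbefebbgffaa  a
    1  a$bcgbegfagahbefebbgffa  a
    2  aa$bcgbegfagahbefebbgff  f
    3  agahbefebbgffaa$bcgbegf  f
    4  ahbefebbgffaa$bcgbegfag  g
    5  bbgffaa$bcgbegfagahbefe  e
    6  bcgbegfagahbefebbgffaa$  $
    7  befebbgffaa$bcgbegfagah  h
    8  begfagahbefebbgffaa$bcg  g
    9  bgffaa$bcgbegfagahbefeb  b
   10  cgbegfagahbefebbgffaa$b  b
   11  ebbgffaa$bcgbegfagahbef  f
   12  efebbgffaa$bcgbegfagahb  b
   13  egfagahbefebbgffaa$bcgb  b
   14  faa$bcgbegfagahbefebbgf  f
   15  fagahbefebbgffaa$bcgbeg  g
   16  febbgffaa$bcgbegfagahbe  e
   17  ffaa$bcgbegfagahbefebbg  g
   18  gahbefebbgffaa$bcgbegfa  a
   19  gbegfagahbefebbgffaa$bc  c
   20  gfagahbefebbgffaa$bcgbe  e
   21  gffaa$bcgbegfagahbefebb  b
   22  hbefebbgffaa$bcgbegfaga  a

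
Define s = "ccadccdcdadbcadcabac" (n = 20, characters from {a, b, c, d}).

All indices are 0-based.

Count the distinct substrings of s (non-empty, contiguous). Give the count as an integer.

rank→(start, suffix):
  0 → (16, 'abac')
  1 → (18, 'ac')
  2 → (9, 'adbcadcabac')
  3 → (13, 'adcabac')
  4 → (2, 'adccdcdadbcadcabac')
  5 → (17, 'bac')
  6 → (11, 'bcadcabac')
  7 → (19, 'c')
  8 → (15, 'cabac')
  9 → (12, 'cadcabac')
  10 → (1, 'cadccdcdadbcadcabac')
  11 → (0, 'ccadccdcdadbcadcabac')
  12 → (4, 'ccdcdadbcadcabac')
  13 → (7, 'cdadbcadcabac')
  14 → (5, 'cdcdadbcadcabac')
  15 → (8, 'dadbcadcabac')
  16 → (10, 'dbcadcabac')
  17 → (14, 'dcabac')
  18 → (3, 'dccdcdadbcadcabac')
  19 → (6, 'dcdadbcadcabac')

SA = [16, 18, 9, 13, 2, 17, 11, 19, 15, 12, 1, 0, 4, 7, 5, 8, 10, 14, 3, 6]
i: (SA[i-1],SA[i]) lcp shared
  1: (16,18) 1 'a'
  2: (18,9) 1 'a'
  3: (9,13) 2 'ad'
  4: (13,2) 3 'adc'
  5: (2,17) 0 ''
  6: (17,11) 1 'b'
  7: (11,19) 0 ''
  8: (19,15) 1 'c'
  9: (15,12) 2 'ca'
  10: (12,1) 4 'cadc'
  11: (1,0) 1 'c'
  12: (0,4) 2 'cc'
  13: (4,7) 1 'c'
  14: (7,5) 2 'cd'
  15: (5,8) 0 ''
  16: (8,10) 1 'd'
  17: (10,14) 1 'd'
  18: (14,3) 2 'dc'
  19: (3,6) 2 'dc'

n(n+1)/2 = 20·21/2 = 210
Σ LCP = 0 + 1 + 1 + 2 + 3 + 0 + 1 + 0 + 1 + 2 + 4 + 1 + 2 + 1 + 2 + 0 + 1 + 1 + 2 + 2 = 27
distinct = 210 − 27 = 183

183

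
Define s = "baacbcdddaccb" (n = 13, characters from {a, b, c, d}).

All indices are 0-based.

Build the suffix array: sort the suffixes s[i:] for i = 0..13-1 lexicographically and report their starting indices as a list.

sorted suffixes:
  #0 SA[0]=1  'aacbcdddaccb'
  #1 SA[1]=2  'acbcdddaccb'
  #2 SA[2]=9  'accb'
  #3 SA[3]=12  'b'
  #4 SA[4]=0  'baacbcdddaccb'
  #5 SA[5]=4  'bcdddaccb'
  #6 SA[6]=11  'cb'
  #7 SA[7]=3  'cbcdddaccb'
  #8 SA[8]=10  'ccb'
  #9 SA[9]=5  'cdddaccb'
  #10 SA[10]=8  'daccb'
  #11 SA[11]=7  'ddaccb'
  #12 SA[12]=6  'dddaccb'

[1, 2, 9, 12, 0, 4, 11, 3, 10, 5, 8, 7, 6]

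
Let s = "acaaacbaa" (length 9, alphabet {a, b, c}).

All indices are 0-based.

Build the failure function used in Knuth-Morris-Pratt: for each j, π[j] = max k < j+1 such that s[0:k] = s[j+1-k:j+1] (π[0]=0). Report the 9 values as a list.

[0, 0, 1, 1, 1, 2, 0, 1, 1]

π[0] = 0
j=1 s[j]='c': π[1]=0 (border '')
j=2 s[j]='a': π[2]=1 (border 'a')
j=3 s[j]='a': k: 1→0; π[3]=1 (border 'a')
j=4 s[j]='a': k: 1→0; π[4]=1 (border 'a')
j=5 s[j]='c': π[5]=2 (border 'ac')
j=6 s[j]='b': k: 2→0; π[6]=0 (border '')
j=7 s[j]='a': π[7]=1 (border 'a')
j=8 s[j]='a': k: 1→0; π[8]=1 (border 'a')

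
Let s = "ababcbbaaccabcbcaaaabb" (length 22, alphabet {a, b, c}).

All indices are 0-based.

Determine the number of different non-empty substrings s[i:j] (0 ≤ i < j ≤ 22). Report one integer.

sorted suffixes:
  #0 SA[0]=16  'aaaabb'
  #1 SA[1]=17  'aaabb'
  #2 SA[2]=18  'aabb'
  #3 SA[3]=7  'aaccabcbcaaaabb'
  #4 SA[4]=0  'ababcbbaaccabcbcaaaabb'
  #5 SA[5]=19  'abb'
  #6 SA[6]=2  'abcbbaaccabcbcaaaabb'
  #7 SA[7]=11  'abcbcaaaabb'
  #8 SA[8]=8  'accabcbcaaaabb'
  #9 SA[9]=21  'b'
  #10 SA[10]=6  'baaccabcbcaaaabb'
  #11 SA[11]=1  'babcbbaaccabcbcaaaabb'
  #12 SA[12]=20  'bb'
  #13 SA[13]=5  'bbaaccabcbcaaaabb'
  #14 SA[14]=14  'bcaaaabb'
  #15 SA[15]=3  'bcbbaaccabcbcaaaabb'
  #16 SA[16]=12  'bcbcaaaabb'
  #17 SA[17]=15  'caaaabb'
  #18 SA[18]=10  'cabcbcaaaabb'
  #19 SA[19]=4  'cbbaaccabcbcaaaabb'
  #20 SA[20]=13  'cbcaaaabb'
  #21 SA[21]=9  'ccabcbcaaaabb'

SA = [16, 17, 18, 7, 0, 19, 2, 11, 8, 21, 6, 1, 20, 5, 14, 3, 12, 15, 10, 4, 13, 9]
[i] adj suffixes → lcp
  [1] 16/17 → 3 ('aaa')
  [2] 17/18 → 2 ('aa')
  [3] 18/7 → 2 ('aa')
  [4] 7/0 → 1 ('a')
  [5] 0/19 → 2 ('ab')
  [6] 19/2 → 2 ('ab')
  [7] 2/11 → 4 ('abcb')
  [8] 11/8 → 1 ('a')
  [9] 8/21 → 0 ('')
  [10] 21/6 → 1 ('b')
  [11] 6/1 → 2 ('ba')
  [12] 1/20 → 1 ('b')
  [13] 20/5 → 2 ('bb')
  [14] 5/14 → 1 ('b')
  [15] 14/3 → 2 ('bc')
  [16] 3/12 → 3 ('bcb')
  [17] 12/15 → 0 ('')
  [18] 15/10 → 2 ('ca')
  [19] 10/4 → 1 ('c')
  [20] 4/13 → 2 ('cb')
  [21] 13/9 → 1 ('c')

n(n+1)/2 = 22·23/2 = 253
Σ LCP = 0 + 3 + 2 + 2 + 1 + 2 + 2 + 4 + 1 + 0 + 1 + 2 + 1 + 2 + 1 + 2 + 3 + 0 + 2 + 1 + 2 + 1 = 35
distinct = 253 − 35 = 218

218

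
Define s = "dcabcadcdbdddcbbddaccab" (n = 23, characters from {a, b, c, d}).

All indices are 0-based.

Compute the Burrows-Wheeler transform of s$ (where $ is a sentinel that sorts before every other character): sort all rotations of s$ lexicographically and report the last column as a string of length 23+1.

rank  rotation                  last
    0  $dcabcadcdbdddcbbddaccab  b
    1  ab$dcabcadcdbdddcbbddacc  c
    2  abcadcdbdddcbbddaccab$dc  c
    3  accab$dcabcadcdbdddcbbdd  d
    4  adcdbdddcbbddaccab$dcabc  c
    5  b$dcabcadcdbdddcbbddacca  a
    6  bbddaccab$dcabcadcdbdddc  c
    7  bcadcdbdddcbbddaccab$dca  a
    8  bddaccab$dcabcadcdbdddcb  b
    9  bdddcbbddaccab$dcabcadcd  d
   10  cab$dcabcadcdbdddcbbddac  c
   11  cabcadcdbdddcbbddaccab$d  d
   12  cadcdbdddcbbddaccab$dcab  b
   13  cbbddaccab$dcabcadcdbddd  d
   14  ccab$dcabcadcdbdddcbbdda  a
   15  cdbdddcbbddaccab$dcabcad  d
   16  daccab$dcabcadcdbdddcbbd  d
   17  dbdddcbbddaccab$dcabcadc  c
   18  dcabcadcdbdddcbbddaccab$  $
   19  dcbbddaccab$dcabcadcdbdd  d
   20  dcdbdddcbbddaccab$dcabca  a
   21  ddaccab$dcabcadcdbdddcbb  b
   22  ddcbbddaccab$dcabcadcdbd  d
   23  dddcbbddaccab$dcabcadcdb  b

bccdcacabdcdbdaddc$dabdb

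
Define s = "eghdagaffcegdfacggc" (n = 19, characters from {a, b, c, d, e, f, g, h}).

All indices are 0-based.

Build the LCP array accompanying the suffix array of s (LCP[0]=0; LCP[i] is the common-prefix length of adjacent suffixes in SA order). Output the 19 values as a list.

rank | idx | suffix
   0 |  14 | acggc
   1 |   6 | affcegdfacggc
   2 |   4 | agaffcegdfacggc
   3 |  18 | c
   4 |   9 | cegdfacggc
   5 |  15 | cggc
   6 |   3 | dagaffcegdfacggc
   7 |  12 | dfacggc
   8 |  10 | egdfacggc
   9 |   0 | eghdagaffcegdfacggc
  10 |  13 | facggc
  11 |   8 | fcegdfacggc
  12 |   7 | ffcegdfacggc
  13 |   5 | gaffcegdfacggc
  14 |  17 | gc
  15 |  11 | gdfacggc
  16 |  16 | ggc
  17 |   1 | ghdagaffcegdfacggc
  18 |   2 | hdagaffcegdfacggc

SA = [14, 6, 4, 18, 9, 15, 3, 12, 10, 0, 13, 8, 7, 5, 17, 11, 16, 1, 2]
i: (SA[i-1],SA[i]) lcp shared
  1: (14,6) 1 'a'
  2: (6,4) 1 'a'
  3: (4,18) 0 ''
  4: (18,9) 1 'c'
  5: (9,15) 1 'c'
  6: (15,3) 0 ''
  7: (3,12) 1 'd'
  8: (12,10) 0 ''
  9: (10,0) 2 'eg'
  10: (0,13) 0 ''
  11: (13,8) 1 'f'
  12: (8,7) 1 'f'
  13: (7,5) 0 ''
  14: (5,17) 1 'g'
  15: (17,11) 1 'g'
  16: (11,16) 1 'g'
  17: (16,1) 1 'g'
  18: (1,2) 0 ''

[0, 1, 1, 0, 1, 1, 0, 1, 0, 2, 0, 1, 1, 0, 1, 1, 1, 1, 0]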